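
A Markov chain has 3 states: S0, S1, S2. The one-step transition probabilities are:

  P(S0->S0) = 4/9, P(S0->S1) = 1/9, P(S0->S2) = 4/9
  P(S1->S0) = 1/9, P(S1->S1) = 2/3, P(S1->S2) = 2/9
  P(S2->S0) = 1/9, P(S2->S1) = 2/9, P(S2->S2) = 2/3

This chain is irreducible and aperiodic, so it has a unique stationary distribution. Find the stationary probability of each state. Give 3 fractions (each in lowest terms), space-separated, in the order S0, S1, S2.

Answer: 1/6 11/30 7/15

Derivation:
The stationary distribution satisfies pi = pi * P, i.e.:
  pi_S0 = 4/9*pi_S0 + 1/9*pi_S1 + 1/9*pi_S2
  pi_S1 = 1/9*pi_S0 + 2/3*pi_S1 + 2/9*pi_S2
  pi_S2 = 4/9*pi_S0 + 2/9*pi_S1 + 2/3*pi_S2
with normalization: pi_S0 + pi_S1 + pi_S2 = 1.

Using the first 2 balance equations plus normalization, the linear system A*pi = b is:
  [-5/9, 1/9, 1/9] . pi = 0
  [1/9, -1/3, 2/9] . pi = 0
  [1, 1, 1] . pi = 1

Solving yields:
  pi_S0 = 1/6
  pi_S1 = 11/30
  pi_S2 = 7/15

Verification (pi * P):
  1/6*4/9 + 11/30*1/9 + 7/15*1/9 = 1/6 = pi_S0  (ok)
  1/6*1/9 + 11/30*2/3 + 7/15*2/9 = 11/30 = pi_S1  (ok)
  1/6*4/9 + 11/30*2/9 + 7/15*2/3 = 7/15 = pi_S2  (ok)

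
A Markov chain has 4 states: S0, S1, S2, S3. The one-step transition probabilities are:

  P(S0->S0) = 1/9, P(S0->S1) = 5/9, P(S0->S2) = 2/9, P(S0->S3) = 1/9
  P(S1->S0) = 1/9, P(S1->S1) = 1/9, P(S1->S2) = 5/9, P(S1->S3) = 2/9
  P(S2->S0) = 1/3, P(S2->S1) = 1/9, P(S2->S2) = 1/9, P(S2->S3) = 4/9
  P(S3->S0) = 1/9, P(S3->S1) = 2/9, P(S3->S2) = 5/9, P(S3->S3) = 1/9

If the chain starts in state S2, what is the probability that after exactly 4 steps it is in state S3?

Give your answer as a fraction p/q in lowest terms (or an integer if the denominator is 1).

Computing P^4 by repeated multiplication:
P^1 =
  S0: [1/9, 5/9, 2/9, 1/9]
  S1: [1/9, 1/9, 5/9, 2/9]
  S2: [1/3, 1/9, 1/9, 4/9]
  S3: [1/9, 2/9, 5/9, 1/9]
P^2 =
  S0: [13/81, 14/81, 34/81, 20/81]
  S1: [19/81, 5/27, 22/81, 25/81]
  S2: [11/81, 25/81, 32/81, 13/81]
  S3: [19/81, 14/81, 22/81, 26/81]
P^3 =
  S0: [149/729, 17/81, 230/729, 197/729]
  S1: [125/729, 182/729, 260/729, 2/9]
  S2: [145/729, 46/243, 244/729, 202/729]
  S3: [125/729, 61/243, 260/729, 161/729]
P^4 =
  S0: [1189/6561, 1522/6561, 2278/6561, 524/2187]
  S1: [1249/6561, 1391/6561, 2230/6561, 1691/6561]
  S2: [1217/6561, 1511/6561, 2234/6561, 533/2187]
  S3: [1249/6561, 1390/6561, 2230/6561, 188/729]

(P^4)[S2 -> S3] = 533/2187

Answer: 533/2187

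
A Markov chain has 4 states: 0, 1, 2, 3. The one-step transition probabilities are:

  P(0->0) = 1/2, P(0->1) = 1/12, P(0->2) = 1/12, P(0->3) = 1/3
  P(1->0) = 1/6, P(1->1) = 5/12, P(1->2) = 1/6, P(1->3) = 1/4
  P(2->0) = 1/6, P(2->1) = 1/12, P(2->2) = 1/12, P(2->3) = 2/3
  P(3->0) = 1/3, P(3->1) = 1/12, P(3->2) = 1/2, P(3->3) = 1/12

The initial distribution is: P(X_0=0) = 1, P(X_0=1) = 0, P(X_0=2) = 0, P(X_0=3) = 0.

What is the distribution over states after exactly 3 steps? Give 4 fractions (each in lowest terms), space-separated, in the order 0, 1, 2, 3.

Propagating the distribution step by step (d_{t+1} = d_t * P):
d_0 = (0=1, 1=0, 2=0, 3=0)
  d_1[0] = 1*1/2 + 0*1/6 + 0*1/6 + 0*1/3 = 1/2
  d_1[1] = 1*1/12 + 0*5/12 + 0*1/12 + 0*1/12 = 1/12
  d_1[2] = 1*1/12 + 0*1/6 + 0*1/12 + 0*1/2 = 1/12
  d_1[3] = 1*1/3 + 0*1/4 + 0*2/3 + 0*1/12 = 1/3
d_1 = (0=1/2, 1=1/12, 2=1/12, 3=1/3)
  d_2[0] = 1/2*1/2 + 1/12*1/6 + 1/12*1/6 + 1/3*1/3 = 7/18
  d_2[1] = 1/2*1/12 + 1/12*5/12 + 1/12*1/12 + 1/3*1/12 = 1/9
  d_2[2] = 1/2*1/12 + 1/12*1/6 + 1/12*1/12 + 1/3*1/2 = 11/48
  d_2[3] = 1/2*1/3 + 1/12*1/4 + 1/12*2/3 + 1/3*1/12 = 13/48
d_2 = (0=7/18, 1=1/9, 2=11/48, 3=13/48)
  d_3[0] = 7/18*1/2 + 1/9*1/6 + 11/48*1/6 + 13/48*1/3 = 295/864
  d_3[1] = 7/18*1/12 + 1/9*5/12 + 11/48*1/12 + 13/48*1/12 = 13/108
  d_3[2] = 7/18*1/12 + 1/9*1/6 + 11/48*1/12 + 13/48*1/2 = 355/1728
  d_3[3] = 7/18*1/3 + 1/9*1/4 + 11/48*2/3 + 13/48*1/12 = 575/1728
d_3 = (0=295/864, 1=13/108, 2=355/1728, 3=575/1728)

Answer: 295/864 13/108 355/1728 575/1728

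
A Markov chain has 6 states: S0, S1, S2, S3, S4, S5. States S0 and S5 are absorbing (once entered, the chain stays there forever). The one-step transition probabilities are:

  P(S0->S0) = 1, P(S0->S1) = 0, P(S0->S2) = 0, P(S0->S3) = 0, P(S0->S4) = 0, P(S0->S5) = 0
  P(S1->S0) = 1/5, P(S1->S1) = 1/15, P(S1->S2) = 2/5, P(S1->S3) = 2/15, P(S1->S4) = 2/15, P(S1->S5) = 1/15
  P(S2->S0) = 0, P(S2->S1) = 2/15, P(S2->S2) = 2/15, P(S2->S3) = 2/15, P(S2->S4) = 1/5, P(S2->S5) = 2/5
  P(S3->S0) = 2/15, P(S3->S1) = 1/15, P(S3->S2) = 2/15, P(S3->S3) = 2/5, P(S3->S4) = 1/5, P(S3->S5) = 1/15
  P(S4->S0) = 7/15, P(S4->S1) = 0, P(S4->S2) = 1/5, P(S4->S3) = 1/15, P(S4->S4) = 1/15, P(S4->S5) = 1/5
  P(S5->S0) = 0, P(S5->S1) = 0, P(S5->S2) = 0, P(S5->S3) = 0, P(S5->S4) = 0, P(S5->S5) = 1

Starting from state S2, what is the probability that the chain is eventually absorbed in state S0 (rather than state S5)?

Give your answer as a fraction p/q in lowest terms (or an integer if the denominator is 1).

Answer: 5375/17822

Derivation:
Let a_i = P(absorbed in S0 | start in state i).
Boundary conditions: a_S0 = 1, a_S5 = 0.
For each transient state i, a_i = sum_j P(i->j) * a_j:
  a_S1 = 1/5*a_S0 + 1/15*a_S1 + 2/5*a_S2 + 2/15*a_S3 + 2/15*a_S4 + 1/15*a_S5
  a_S2 = 0*a_S0 + 2/15*a_S1 + 2/15*a_S2 + 2/15*a_S3 + 1/5*a_S4 + 2/5*a_S5
  a_S3 = 2/15*a_S0 + 1/15*a_S1 + 2/15*a_S2 + 2/5*a_S3 + 1/5*a_S4 + 1/15*a_S5
  a_S4 = 7/15*a_S0 + 0*a_S1 + 1/5*a_S2 + 1/15*a_S3 + 1/15*a_S4 + 1/5*a_S5

Substituting a_S0 = 1 and a_S5 = 0, rearrange to (I - Q) a = r where r[i] = P(i -> S0):
  [14/15, -2/5, -2/15, -2/15] . (a_S1, a_S2, a_S3, a_S4) = 1/5
  [-2/15, 13/15, -2/15, -1/5] . (a_S1, a_S2, a_S3, a_S4) = 0
  [-1/15, -2/15, 3/5, -1/5] . (a_S1, a_S2, a_S3, a_S4) = 2/15
  [0, -1/5, -1/15, 14/15] . (a_S1, a_S2, a_S3, a_S4) = 7/15

Solving yields:
  a_S1 = 4526/8911
  a_S2 = 5375/17822
  a_S3 = 513/938
  a_S4 = 1537/2546

Starting state is S2, so the absorption probability is a_S2 = 5375/17822.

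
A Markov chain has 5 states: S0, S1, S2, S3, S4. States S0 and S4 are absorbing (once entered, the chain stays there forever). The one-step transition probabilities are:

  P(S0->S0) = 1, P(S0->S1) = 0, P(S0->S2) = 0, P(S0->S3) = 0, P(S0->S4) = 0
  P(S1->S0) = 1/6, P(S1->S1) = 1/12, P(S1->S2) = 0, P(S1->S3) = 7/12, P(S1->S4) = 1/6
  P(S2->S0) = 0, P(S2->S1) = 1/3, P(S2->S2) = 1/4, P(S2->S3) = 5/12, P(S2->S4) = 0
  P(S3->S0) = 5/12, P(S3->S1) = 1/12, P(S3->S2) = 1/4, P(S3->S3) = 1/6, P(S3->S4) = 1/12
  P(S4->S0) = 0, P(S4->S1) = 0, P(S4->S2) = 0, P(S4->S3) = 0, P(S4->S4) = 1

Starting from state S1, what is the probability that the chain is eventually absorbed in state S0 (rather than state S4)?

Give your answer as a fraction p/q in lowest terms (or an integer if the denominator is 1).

Answer: 155/226

Derivation:
Let a_i = P(absorbed in S0 | start in state i).
Boundary conditions: a_S0 = 1, a_S4 = 0.
For each transient state i, a_i = sum_j P(i->j) * a_j:
  a_S1 = 1/6*a_S0 + 1/12*a_S1 + 0*a_S2 + 7/12*a_S3 + 1/6*a_S4
  a_S2 = 0*a_S0 + 1/3*a_S1 + 1/4*a_S2 + 5/12*a_S3 + 0*a_S4
  a_S3 = 5/12*a_S0 + 1/12*a_S1 + 1/4*a_S2 + 1/6*a_S3 + 1/12*a_S4

Substituting a_S0 = 1 and a_S4 = 0, rearrange to (I - Q) a = r where r[i] = P(i -> S0):
  [11/12, 0, -7/12] . (a_S1, a_S2, a_S3) = 1/6
  [-1/3, 3/4, -5/12] . (a_S1, a_S2, a_S3) = 0
  [-1/12, -1/4, 5/6] . (a_S1, a_S2, a_S3) = 5/12

Solving yields:
  a_S1 = 155/226
  a_S2 = 505/678
  a_S3 = 179/226

Starting state is S1, so the absorption probability is a_S1 = 155/226.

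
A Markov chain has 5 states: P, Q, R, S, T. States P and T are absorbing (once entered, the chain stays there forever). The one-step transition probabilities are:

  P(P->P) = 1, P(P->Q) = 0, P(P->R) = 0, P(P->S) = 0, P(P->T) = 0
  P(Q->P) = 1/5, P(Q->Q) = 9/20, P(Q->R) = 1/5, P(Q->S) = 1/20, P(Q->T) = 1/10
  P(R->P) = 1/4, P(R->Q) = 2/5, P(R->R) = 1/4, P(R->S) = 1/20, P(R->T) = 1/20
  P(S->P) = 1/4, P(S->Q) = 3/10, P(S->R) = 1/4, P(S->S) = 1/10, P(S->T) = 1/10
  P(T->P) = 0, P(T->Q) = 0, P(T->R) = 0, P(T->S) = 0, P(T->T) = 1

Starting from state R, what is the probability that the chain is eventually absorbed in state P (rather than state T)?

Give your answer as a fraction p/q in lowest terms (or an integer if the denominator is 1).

Let a_i = P(absorbed in P | start in state i).
Boundary conditions: a_P = 1, a_T = 0.
For each transient state i, a_i = sum_j P(i->j) * a_j:
  a_Q = 1/5*a_P + 9/20*a_Q + 1/5*a_R + 1/20*a_S + 1/10*a_T
  a_R = 1/4*a_P + 2/5*a_Q + 1/4*a_R + 1/20*a_S + 1/20*a_T
  a_S = 1/4*a_P + 3/10*a_Q + 1/4*a_R + 1/10*a_S + 1/10*a_T

Substituting a_P = 1 and a_T = 0, rearrange to (I - Q) a = r where r[i] = P(i -> P):
  [11/20, -1/5, -1/20] . (a_Q, a_R, a_S) = 1/5
  [-2/5, 3/4, -1/20] . (a_Q, a_R, a_S) = 1/4
  [-3/10, -1/4, 9/10] . (a_Q, a_R, a_S) = 1/4

Solving yields:
  a_Q = 308/437
  a_R = 331/437
  a_S = 316/437

Starting state is R, so the absorption probability is a_R = 331/437.

Answer: 331/437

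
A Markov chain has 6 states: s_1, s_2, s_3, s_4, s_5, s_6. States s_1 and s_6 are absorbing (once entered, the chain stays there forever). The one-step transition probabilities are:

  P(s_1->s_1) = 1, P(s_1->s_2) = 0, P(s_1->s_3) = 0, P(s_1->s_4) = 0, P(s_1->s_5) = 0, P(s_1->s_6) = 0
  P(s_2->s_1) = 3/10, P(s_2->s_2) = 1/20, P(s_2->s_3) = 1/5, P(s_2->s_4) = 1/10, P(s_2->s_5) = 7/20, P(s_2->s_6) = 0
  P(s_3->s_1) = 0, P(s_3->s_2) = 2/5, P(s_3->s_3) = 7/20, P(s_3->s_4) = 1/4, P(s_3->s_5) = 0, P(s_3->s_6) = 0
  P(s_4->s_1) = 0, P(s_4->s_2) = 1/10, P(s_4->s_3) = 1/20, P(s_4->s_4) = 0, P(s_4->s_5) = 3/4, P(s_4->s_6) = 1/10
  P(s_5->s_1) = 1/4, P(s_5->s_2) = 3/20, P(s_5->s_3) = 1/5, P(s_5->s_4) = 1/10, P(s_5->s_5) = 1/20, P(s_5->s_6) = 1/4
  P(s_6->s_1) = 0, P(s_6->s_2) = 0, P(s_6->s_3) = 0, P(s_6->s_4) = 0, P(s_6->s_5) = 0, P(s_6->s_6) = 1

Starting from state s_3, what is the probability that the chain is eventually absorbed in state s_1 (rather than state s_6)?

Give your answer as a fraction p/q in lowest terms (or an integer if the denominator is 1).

Let a_i = P(absorbed in s_1 | start in state i).
Boundary conditions: a_s_1 = 1, a_s_6 = 0.
For each transient state i, a_i = sum_j P(i->j) * a_j:
  a_s_2 = 3/10*a_s_1 + 1/20*a_s_2 + 1/5*a_s_3 + 1/10*a_s_4 + 7/20*a_s_5 + 0*a_s_6
  a_s_3 = 0*a_s_1 + 2/5*a_s_2 + 7/20*a_s_3 + 1/4*a_s_4 + 0*a_s_5 + 0*a_s_6
  a_s_4 = 0*a_s_1 + 1/10*a_s_2 + 1/20*a_s_3 + 0*a_s_4 + 3/4*a_s_5 + 1/10*a_s_6
  a_s_5 = 1/4*a_s_1 + 3/20*a_s_2 + 1/5*a_s_3 + 1/10*a_s_4 + 1/20*a_s_5 + 1/4*a_s_6

Substituting a_s_1 = 1 and a_s_6 = 0, rearrange to (I - Q) a = r where r[i] = P(i -> s_1):
  [19/20, -1/5, -1/10, -7/20] . (a_s_2, a_s_3, a_s_4, a_s_5) = 3/10
  [-2/5, 13/20, -1/4, 0] . (a_s_2, a_s_3, a_s_4, a_s_5) = 0
  [-1/10, -1/20, 1, -3/4] . (a_s_2, a_s_3, a_s_4, a_s_5) = 0
  [-3/20, -1/5, -1/10, 19/20] . (a_s_2, a_s_3, a_s_4, a_s_5) = 1/4

Solving yields:
  a_s_2 = 37305/52072
  a_s_3 = 33565/52072
  a_s_4 = 27581/52072
  a_s_5 = 29563/52072

Starting state is s_3, so the absorption probability is a_s_3 = 33565/52072.

Answer: 33565/52072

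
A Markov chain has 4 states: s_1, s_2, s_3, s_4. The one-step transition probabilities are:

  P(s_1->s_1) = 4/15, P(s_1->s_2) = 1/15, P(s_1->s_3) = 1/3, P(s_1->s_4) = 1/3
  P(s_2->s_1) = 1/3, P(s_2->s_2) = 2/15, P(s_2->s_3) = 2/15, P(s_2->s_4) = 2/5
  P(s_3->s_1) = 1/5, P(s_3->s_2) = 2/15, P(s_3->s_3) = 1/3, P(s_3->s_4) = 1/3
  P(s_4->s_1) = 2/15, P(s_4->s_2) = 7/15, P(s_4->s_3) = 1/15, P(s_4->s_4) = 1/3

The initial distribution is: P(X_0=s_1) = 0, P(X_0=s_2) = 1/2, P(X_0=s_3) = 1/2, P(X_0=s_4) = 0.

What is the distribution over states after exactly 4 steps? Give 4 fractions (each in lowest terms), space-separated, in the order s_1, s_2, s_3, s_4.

Answer: 3758/16875 2378/10125 19597/101250 157/450

Derivation:
Propagating the distribution step by step (d_{t+1} = d_t * P):
d_0 = (s_1=0, s_2=1/2, s_3=1/2, s_4=0)
  d_1[s_1] = 0*4/15 + 1/2*1/3 + 1/2*1/5 + 0*2/15 = 4/15
  d_1[s_2] = 0*1/15 + 1/2*2/15 + 1/2*2/15 + 0*7/15 = 2/15
  d_1[s_3] = 0*1/3 + 1/2*2/15 + 1/2*1/3 + 0*1/15 = 7/30
  d_1[s_4] = 0*1/3 + 1/2*2/5 + 1/2*1/3 + 0*1/3 = 11/30
d_1 = (s_1=4/15, s_2=2/15, s_3=7/30, s_4=11/30)
  d_2[s_1] = 4/15*4/15 + 2/15*1/3 + 7/30*1/5 + 11/30*2/15 = 19/90
  d_2[s_2] = 4/15*1/15 + 2/15*2/15 + 7/30*2/15 + 11/30*7/15 = 107/450
  d_2[s_3] = 4/15*1/3 + 2/15*2/15 + 7/30*1/3 + 11/30*1/15 = 47/225
  d_2[s_4] = 4/15*1/3 + 2/15*2/5 + 7/30*1/3 + 11/30*1/3 = 77/225
d_2 = (s_1=19/90, s_2=107/450, s_3=47/225, s_4=77/225)
  d_3[s_1] = 19/90*4/15 + 107/450*1/3 + 47/225*1/5 + 77/225*2/15 = 301/1350
  d_3[s_2] = 19/90*1/15 + 107/450*2/15 + 47/225*2/15 + 77/225*7/15 = 7/30
  d_3[s_3] = 19/90*1/3 + 107/450*2/15 + 47/225*1/3 + 77/225*1/15 = 1313/6750
  d_3[s_4] = 19/90*1/3 + 107/450*2/5 + 47/225*1/3 + 77/225*1/3 = 2357/6750
d_3 = (s_1=301/1350, s_2=7/30, s_3=1313/6750, s_4=2357/6750)
  d_4[s_1] = 301/1350*4/15 + 7/30*1/3 + 1313/6750*1/5 + 2357/6750*2/15 = 3758/16875
  d_4[s_2] = 301/1350*1/15 + 7/30*2/15 + 1313/6750*2/15 + 2357/6750*7/15 = 2378/10125
  d_4[s_3] = 301/1350*1/3 + 7/30*2/15 + 1313/6750*1/3 + 2357/6750*1/15 = 19597/101250
  d_4[s_4] = 301/1350*1/3 + 7/30*2/5 + 1313/6750*1/3 + 2357/6750*1/3 = 157/450
d_4 = (s_1=3758/16875, s_2=2378/10125, s_3=19597/101250, s_4=157/450)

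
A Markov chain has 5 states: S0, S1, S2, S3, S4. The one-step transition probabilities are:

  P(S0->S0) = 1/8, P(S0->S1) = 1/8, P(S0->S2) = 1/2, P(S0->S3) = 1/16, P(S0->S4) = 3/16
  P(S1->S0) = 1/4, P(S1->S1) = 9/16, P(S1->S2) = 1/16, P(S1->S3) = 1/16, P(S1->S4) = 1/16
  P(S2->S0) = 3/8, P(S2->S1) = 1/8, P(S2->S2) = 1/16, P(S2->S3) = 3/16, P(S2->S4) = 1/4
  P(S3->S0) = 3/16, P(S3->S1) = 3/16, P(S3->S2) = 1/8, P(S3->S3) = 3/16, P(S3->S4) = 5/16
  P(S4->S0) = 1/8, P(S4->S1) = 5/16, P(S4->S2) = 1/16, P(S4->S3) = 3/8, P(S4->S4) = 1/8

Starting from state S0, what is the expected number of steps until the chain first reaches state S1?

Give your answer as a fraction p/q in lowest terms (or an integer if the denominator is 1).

Answer: 89664/15779

Derivation:
Let h_i = expected steps to first reach S1 from state i.
Boundary: h_S1 = 0.
First-step equations for the other states:
  h_S0 = 1 + 1/8*h_S0 + 1/8*h_S1 + 1/2*h_S2 + 1/16*h_S3 + 3/16*h_S4
  h_S2 = 1 + 3/8*h_S0 + 1/8*h_S1 + 1/16*h_S2 + 3/16*h_S3 + 1/4*h_S4
  h_S3 = 1 + 3/16*h_S0 + 3/16*h_S1 + 1/8*h_S2 + 3/16*h_S3 + 5/16*h_S4
  h_S4 = 1 + 1/8*h_S0 + 5/16*h_S1 + 1/16*h_S2 + 3/8*h_S3 + 1/8*h_S4

Substituting h_S1 = 0 and rearranging gives the linear system (I - Q) h = 1:
  [7/8, -1/2, -1/16, -3/16] . (h_S0, h_S2, h_S3, h_S4) = 1
  [-3/8, 15/16, -3/16, -1/4] . (h_S0, h_S2, h_S3, h_S4) = 1
  [-3/16, -1/8, 13/16, -5/16] . (h_S0, h_S2, h_S3, h_S4) = 1
  [-1/8, -1/16, -3/8, 7/8] . (h_S0, h_S2, h_S3, h_S4) = 1

Solving yields:
  h_S0 = 89664/15779
  h_S2 = 88176/15779
  h_S3 = 81376/15779
  h_S4 = 72016/15779

Starting state is S0, so the expected hitting time is h_S0 = 89664/15779.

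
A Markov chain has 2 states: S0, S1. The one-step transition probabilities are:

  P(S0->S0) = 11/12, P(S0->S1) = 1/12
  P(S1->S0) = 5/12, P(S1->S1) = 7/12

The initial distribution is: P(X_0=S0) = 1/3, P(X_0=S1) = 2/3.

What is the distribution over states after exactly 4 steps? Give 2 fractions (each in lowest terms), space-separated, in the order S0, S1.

Answer: 77/96 19/96

Derivation:
Propagating the distribution step by step (d_{t+1} = d_t * P):
d_0 = (S0=1/3, S1=2/3)
  d_1[S0] = 1/3*11/12 + 2/3*5/12 = 7/12
  d_1[S1] = 1/3*1/12 + 2/3*7/12 = 5/12
d_1 = (S0=7/12, S1=5/12)
  d_2[S0] = 7/12*11/12 + 5/12*5/12 = 17/24
  d_2[S1] = 7/12*1/12 + 5/12*7/12 = 7/24
d_2 = (S0=17/24, S1=7/24)
  d_3[S0] = 17/24*11/12 + 7/24*5/12 = 37/48
  d_3[S1] = 17/24*1/12 + 7/24*7/12 = 11/48
d_3 = (S0=37/48, S1=11/48)
  d_4[S0] = 37/48*11/12 + 11/48*5/12 = 77/96
  d_4[S1] = 37/48*1/12 + 11/48*7/12 = 19/96
d_4 = (S0=77/96, S1=19/96)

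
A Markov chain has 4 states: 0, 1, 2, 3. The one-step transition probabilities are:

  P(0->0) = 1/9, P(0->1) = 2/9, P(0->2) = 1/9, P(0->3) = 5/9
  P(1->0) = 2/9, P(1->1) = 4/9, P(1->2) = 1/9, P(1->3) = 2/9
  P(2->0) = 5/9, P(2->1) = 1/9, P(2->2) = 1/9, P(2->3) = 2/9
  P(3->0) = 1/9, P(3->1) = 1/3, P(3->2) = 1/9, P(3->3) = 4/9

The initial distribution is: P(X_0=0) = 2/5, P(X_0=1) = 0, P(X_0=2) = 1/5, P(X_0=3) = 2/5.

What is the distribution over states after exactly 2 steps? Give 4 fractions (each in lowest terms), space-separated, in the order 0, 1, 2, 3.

Propagating the distribution step by step (d_{t+1} = d_t * P):
d_0 = (0=2/5, 1=0, 2=1/5, 3=2/5)
  d_1[0] = 2/5*1/9 + 0*2/9 + 1/5*5/9 + 2/5*1/9 = 1/5
  d_1[1] = 2/5*2/9 + 0*4/9 + 1/5*1/9 + 2/5*1/3 = 11/45
  d_1[2] = 2/5*1/9 + 0*1/9 + 1/5*1/9 + 2/5*1/9 = 1/9
  d_1[3] = 2/5*5/9 + 0*2/9 + 1/5*2/9 + 2/5*4/9 = 4/9
d_1 = (0=1/5, 1=11/45, 2=1/9, 3=4/9)
  d_2[0] = 1/5*1/9 + 11/45*2/9 + 1/9*5/9 + 4/9*1/9 = 76/405
  d_2[1] = 1/5*2/9 + 11/45*4/9 + 1/9*1/9 + 4/9*1/3 = 127/405
  d_2[2] = 1/5*1/9 + 11/45*1/9 + 1/9*1/9 + 4/9*1/9 = 1/9
  d_2[3] = 1/5*5/9 + 11/45*2/9 + 1/9*2/9 + 4/9*4/9 = 157/405
d_2 = (0=76/405, 1=127/405, 2=1/9, 3=157/405)

Answer: 76/405 127/405 1/9 157/405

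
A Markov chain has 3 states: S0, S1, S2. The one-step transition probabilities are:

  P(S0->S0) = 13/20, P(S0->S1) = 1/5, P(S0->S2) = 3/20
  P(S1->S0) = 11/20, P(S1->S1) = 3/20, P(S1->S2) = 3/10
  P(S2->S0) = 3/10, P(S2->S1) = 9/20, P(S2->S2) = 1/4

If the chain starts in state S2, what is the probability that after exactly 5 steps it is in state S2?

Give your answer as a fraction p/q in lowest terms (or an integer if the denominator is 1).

Computing P^5 by repeated multiplication:
P^1 =
  S0: [13/20, 1/5, 3/20]
  S1: [11/20, 3/20, 3/10]
  S2: [3/10, 9/20, 1/4]
P^2 =
  S0: [231/400, 91/400, 39/200]
  S1: [53/100, 107/400, 81/400]
  S2: [207/400, 6/25, 97/400]
P^3 =
  S0: [559/1000, 1899/8000, 1629/8000]
  S1: [4419/8000, 949/4000, 1683/8000]
  S2: [4329/8000, 1989/8000, 841/4000]
P^4 =
  S0: [88799/160000, 19123/80000, 6591/32000]
  S1: [88423/160000, 38517/160000, 1653/8000]
  S2: [11031/20000, 38421/160000, 33331/160000]
P^5 =
  S0: [1772823/3200000, 766529/3200000, 82581/400000]
  S1: [885773/1600000, 766783/3200000, 661671/3200000]
  S2: [1769841/3200000, 384117/1600000, 26477/128000]

(P^5)[S2 -> S2] = 26477/128000

Answer: 26477/128000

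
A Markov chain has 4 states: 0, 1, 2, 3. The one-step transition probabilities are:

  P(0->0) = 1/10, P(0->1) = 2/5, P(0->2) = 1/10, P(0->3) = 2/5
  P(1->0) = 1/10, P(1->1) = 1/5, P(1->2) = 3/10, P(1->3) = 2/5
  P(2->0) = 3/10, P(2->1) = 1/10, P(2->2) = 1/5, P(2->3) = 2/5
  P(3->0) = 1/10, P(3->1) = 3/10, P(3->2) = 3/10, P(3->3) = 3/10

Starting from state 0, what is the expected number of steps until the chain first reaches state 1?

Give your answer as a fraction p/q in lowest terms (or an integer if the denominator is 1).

Answer: 330/101

Derivation:
Let h_i = expected steps to first reach 1 from state i.
Boundary: h_1 = 0.
First-step equations for the other states:
  h_0 = 1 + 1/10*h_0 + 2/5*h_1 + 1/10*h_2 + 2/5*h_3
  h_2 = 1 + 3/10*h_0 + 1/10*h_1 + 1/5*h_2 + 2/5*h_3
  h_3 = 1 + 1/10*h_0 + 3/10*h_1 + 3/10*h_2 + 3/10*h_3

Substituting h_1 = 0 and rearranging gives the linear system (I - Q) h = 1:
  [9/10, -1/10, -2/5] . (h_0, h_2, h_3) = 1
  [-3/10, 4/5, -2/5] . (h_0, h_2, h_3) = 1
  [-1/10, -3/10, 7/10] . (h_0, h_2, h_3) = 1

Solving yields:
  h_0 = 330/101
  h_2 = 440/101
  h_3 = 380/101

Starting state is 0, so the expected hitting time is h_0 = 330/101.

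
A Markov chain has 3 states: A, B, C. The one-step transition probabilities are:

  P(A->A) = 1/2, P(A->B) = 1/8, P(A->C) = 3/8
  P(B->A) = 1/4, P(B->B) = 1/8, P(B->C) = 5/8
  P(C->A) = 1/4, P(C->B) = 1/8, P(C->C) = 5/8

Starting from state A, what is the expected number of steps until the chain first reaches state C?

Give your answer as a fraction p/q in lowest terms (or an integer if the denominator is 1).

Answer: 32/13

Derivation:
Let h_i = expected steps to first reach C from state i.
Boundary: h_C = 0.
First-step equations for the other states:
  h_A = 1 + 1/2*h_A + 1/8*h_B + 3/8*h_C
  h_B = 1 + 1/4*h_A + 1/8*h_B + 5/8*h_C

Substituting h_C = 0 and rearranging gives the linear system (I - Q) h = 1:
  [1/2, -1/8] . (h_A, h_B) = 1
  [-1/4, 7/8] . (h_A, h_B) = 1

Solving yields:
  h_A = 32/13
  h_B = 24/13

Starting state is A, so the expected hitting time is h_A = 32/13.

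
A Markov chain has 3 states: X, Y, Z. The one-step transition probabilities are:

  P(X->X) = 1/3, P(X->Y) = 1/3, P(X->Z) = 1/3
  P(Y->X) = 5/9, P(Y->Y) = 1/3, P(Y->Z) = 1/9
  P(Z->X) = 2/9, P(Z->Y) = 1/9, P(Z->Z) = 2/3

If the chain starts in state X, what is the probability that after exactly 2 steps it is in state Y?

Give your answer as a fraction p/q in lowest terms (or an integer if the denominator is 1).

Computing P^2 by repeated multiplication:
P^1 =
  X: [1/3, 1/3, 1/3]
  Y: [5/9, 1/3, 1/9]
  Z: [2/9, 1/9, 2/3]
P^2 =
  X: [10/27, 7/27, 10/27]
  Y: [32/81, 25/81, 8/27]
  Z: [23/81, 5/27, 43/81]

(P^2)[X -> Y] = 7/27

Answer: 7/27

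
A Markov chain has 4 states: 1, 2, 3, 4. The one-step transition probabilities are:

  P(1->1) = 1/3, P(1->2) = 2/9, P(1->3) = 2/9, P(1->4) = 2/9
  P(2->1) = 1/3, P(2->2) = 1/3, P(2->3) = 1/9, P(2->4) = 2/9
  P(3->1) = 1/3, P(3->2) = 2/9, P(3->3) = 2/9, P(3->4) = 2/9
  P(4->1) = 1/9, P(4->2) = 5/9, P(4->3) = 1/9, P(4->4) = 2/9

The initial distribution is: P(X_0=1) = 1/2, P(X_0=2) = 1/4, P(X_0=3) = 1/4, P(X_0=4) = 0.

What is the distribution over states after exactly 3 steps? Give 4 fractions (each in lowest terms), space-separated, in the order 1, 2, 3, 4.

Answer: 23/81 323/972 157/972 2/9

Derivation:
Propagating the distribution step by step (d_{t+1} = d_t * P):
d_0 = (1=1/2, 2=1/4, 3=1/4, 4=0)
  d_1[1] = 1/2*1/3 + 1/4*1/3 + 1/4*1/3 + 0*1/9 = 1/3
  d_1[2] = 1/2*2/9 + 1/4*1/3 + 1/4*2/9 + 0*5/9 = 1/4
  d_1[3] = 1/2*2/9 + 1/4*1/9 + 1/4*2/9 + 0*1/9 = 7/36
  d_1[4] = 1/2*2/9 + 1/4*2/9 + 1/4*2/9 + 0*2/9 = 2/9
d_1 = (1=1/3, 2=1/4, 3=7/36, 4=2/9)
  d_2[1] = 1/3*1/3 + 1/4*1/3 + 7/36*1/3 + 2/9*1/9 = 23/81
  d_2[2] = 1/3*2/9 + 1/4*1/3 + 7/36*2/9 + 2/9*5/9 = 35/108
  d_2[3] = 1/3*2/9 + 1/4*1/9 + 7/36*2/9 + 2/9*1/9 = 55/324
  d_2[4] = 1/3*2/9 + 1/4*2/9 + 7/36*2/9 + 2/9*2/9 = 2/9
d_2 = (1=23/81, 2=35/108, 3=55/324, 4=2/9)
  d_3[1] = 23/81*1/3 + 35/108*1/3 + 55/324*1/3 + 2/9*1/9 = 23/81
  d_3[2] = 23/81*2/9 + 35/108*1/3 + 55/324*2/9 + 2/9*5/9 = 323/972
  d_3[3] = 23/81*2/9 + 35/108*1/9 + 55/324*2/9 + 2/9*1/9 = 157/972
  d_3[4] = 23/81*2/9 + 35/108*2/9 + 55/324*2/9 + 2/9*2/9 = 2/9
d_3 = (1=23/81, 2=323/972, 3=157/972, 4=2/9)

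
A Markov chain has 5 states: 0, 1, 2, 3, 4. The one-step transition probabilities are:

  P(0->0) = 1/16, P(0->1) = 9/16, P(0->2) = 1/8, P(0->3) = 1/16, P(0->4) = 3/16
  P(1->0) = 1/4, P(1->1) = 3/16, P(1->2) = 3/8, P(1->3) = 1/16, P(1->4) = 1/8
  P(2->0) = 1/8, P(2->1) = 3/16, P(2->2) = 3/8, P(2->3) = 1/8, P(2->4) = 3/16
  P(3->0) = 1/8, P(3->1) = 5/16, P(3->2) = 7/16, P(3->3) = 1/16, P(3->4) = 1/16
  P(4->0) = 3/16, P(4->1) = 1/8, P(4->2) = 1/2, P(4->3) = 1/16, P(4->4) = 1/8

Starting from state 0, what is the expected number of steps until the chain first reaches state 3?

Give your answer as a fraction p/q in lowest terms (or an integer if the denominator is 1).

Let h_i = expected steps to first reach 3 from state i.
Boundary: h_3 = 0.
First-step equations for the other states:
  h_0 = 1 + 1/16*h_0 + 9/16*h_1 + 1/8*h_2 + 1/16*h_3 + 3/16*h_4
  h_1 = 1 + 1/4*h_0 + 3/16*h_1 + 3/8*h_2 + 1/16*h_3 + 1/8*h_4
  h_2 = 1 + 1/8*h_0 + 3/16*h_1 + 3/8*h_2 + 1/8*h_3 + 3/16*h_4
  h_4 = 1 + 3/16*h_0 + 1/8*h_1 + 1/2*h_2 + 1/16*h_3 + 1/8*h_4

Substituting h_3 = 0 and rearranging gives the linear system (I - Q) h = 1:
  [15/16, -9/16, -1/8, -3/16] . (h_0, h_1, h_2, h_4) = 1
  [-1/4, 13/16, -3/8, -1/8] . (h_0, h_1, h_2, h_4) = 1
  [-1/8, -3/16, 5/8, -3/16] . (h_0, h_1, h_2, h_4) = 1
  [-3/16, -1/8, -1/2, 7/8] . (h_0, h_1, h_2, h_4) = 1

Solving yields:
  h_0 = 19104/1595
  h_1 = 18856/1595
  h_2 = 17636/1595
  h_4 = 18688/1595

Starting state is 0, so the expected hitting time is h_0 = 19104/1595.

Answer: 19104/1595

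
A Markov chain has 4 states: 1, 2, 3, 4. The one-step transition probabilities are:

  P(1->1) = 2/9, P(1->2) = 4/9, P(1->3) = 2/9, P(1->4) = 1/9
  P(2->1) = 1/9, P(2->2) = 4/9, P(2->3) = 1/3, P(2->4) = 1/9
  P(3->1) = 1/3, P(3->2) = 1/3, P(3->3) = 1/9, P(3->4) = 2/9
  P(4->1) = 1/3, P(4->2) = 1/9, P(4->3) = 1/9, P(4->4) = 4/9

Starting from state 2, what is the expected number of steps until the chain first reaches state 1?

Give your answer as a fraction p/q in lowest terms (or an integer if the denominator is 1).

Let h_i = expected steps to first reach 1 from state i.
Boundary: h_1 = 0.
First-step equations for the other states:
  h_2 = 1 + 1/9*h_1 + 4/9*h_2 + 1/3*h_3 + 1/9*h_4
  h_3 = 1 + 1/3*h_1 + 1/3*h_2 + 1/9*h_3 + 2/9*h_4
  h_4 = 1 + 1/3*h_1 + 1/9*h_2 + 1/9*h_3 + 4/9*h_4

Substituting h_1 = 0 and rearranging gives the linear system (I - Q) h = 1:
  [5/9, -1/3, -1/9] . (h_2, h_3, h_4) = 1
  [-1/3, 8/9, -2/9] . (h_2, h_3, h_4) = 1
  [-1/9, -1/9, 5/9] . (h_2, h_3, h_4) = 1

Solving yields:
  h_2 = 153/32
  h_3 = 243/64
  h_4 = 225/64

Starting state is 2, so the expected hitting time is h_2 = 153/32.

Answer: 153/32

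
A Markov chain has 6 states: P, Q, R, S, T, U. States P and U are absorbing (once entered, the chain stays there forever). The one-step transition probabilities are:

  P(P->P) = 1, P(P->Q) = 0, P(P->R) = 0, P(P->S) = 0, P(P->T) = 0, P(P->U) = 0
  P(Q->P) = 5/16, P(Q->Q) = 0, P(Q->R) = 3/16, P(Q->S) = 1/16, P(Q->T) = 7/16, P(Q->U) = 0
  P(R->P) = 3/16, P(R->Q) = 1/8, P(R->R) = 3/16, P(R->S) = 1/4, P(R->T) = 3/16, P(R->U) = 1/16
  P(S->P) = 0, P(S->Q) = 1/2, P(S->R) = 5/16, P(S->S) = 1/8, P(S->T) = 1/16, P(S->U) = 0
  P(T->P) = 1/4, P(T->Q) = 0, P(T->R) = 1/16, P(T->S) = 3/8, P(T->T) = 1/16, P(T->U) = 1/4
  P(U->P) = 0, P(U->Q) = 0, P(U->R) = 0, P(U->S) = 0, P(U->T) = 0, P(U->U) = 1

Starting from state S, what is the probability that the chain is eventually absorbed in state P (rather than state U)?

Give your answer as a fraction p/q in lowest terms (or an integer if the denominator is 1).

Answer: 2323/3183

Derivation:
Let a_i = P(absorbed in P | start in state i).
Boundary conditions: a_P = 1, a_U = 0.
For each transient state i, a_i = sum_j P(i->j) * a_j:
  a_Q = 5/16*a_P + 0*a_Q + 3/16*a_R + 1/16*a_S + 7/16*a_T + 0*a_U
  a_R = 3/16*a_P + 1/8*a_Q + 3/16*a_R + 1/4*a_S + 3/16*a_T + 1/16*a_U
  a_S = 0*a_P + 1/2*a_Q + 5/16*a_R + 1/8*a_S + 1/16*a_T + 0*a_U
  a_T = 1/4*a_P + 0*a_Q + 1/16*a_R + 3/8*a_S + 1/16*a_T + 1/4*a_U

Substituting a_P = 1 and a_U = 0, rearrange to (I - Q) a = r where r[i] = P(i -> P):
  [1, -3/16, -1/16, -7/16] . (a_Q, a_R, a_S, a_T) = 5/16
  [-1/8, 13/16, -1/4, -3/16] . (a_Q, a_R, a_S, a_T) = 3/16
  [-1/2, -5/16, 7/8, -1/16] . (a_Q, a_R, a_S, a_T) = 0
  [0, -1/16, -3/8, 15/16] . (a_Q, a_R, a_S, a_T) = 1/4

Solving yields:
  a_Q = 4817/6366
  a_R = 755/1061
  a_S = 2323/3183
  a_T = 643/1061

Starting state is S, so the absorption probability is a_S = 2323/3183.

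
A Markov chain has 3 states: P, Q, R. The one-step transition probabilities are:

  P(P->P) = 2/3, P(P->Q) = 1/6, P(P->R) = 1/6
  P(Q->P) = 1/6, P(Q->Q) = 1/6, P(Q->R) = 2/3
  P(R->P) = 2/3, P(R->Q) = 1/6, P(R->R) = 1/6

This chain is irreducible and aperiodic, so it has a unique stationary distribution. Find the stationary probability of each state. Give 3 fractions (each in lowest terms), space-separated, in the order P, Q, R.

Answer: 7/12 1/6 1/4

Derivation:
The stationary distribution satisfies pi = pi * P, i.e.:
  pi_P = 2/3*pi_P + 1/6*pi_Q + 2/3*pi_R
  pi_Q = 1/6*pi_P + 1/6*pi_Q + 1/6*pi_R
  pi_R = 1/6*pi_P + 2/3*pi_Q + 1/6*pi_R
with normalization: pi_P + pi_Q + pi_R = 1.

Using the first 2 balance equations plus normalization, the linear system A*pi = b is:
  [-1/3, 1/6, 2/3] . pi = 0
  [1/6, -5/6, 1/6] . pi = 0
  [1, 1, 1] . pi = 1

Solving yields:
  pi_P = 7/12
  pi_Q = 1/6
  pi_R = 1/4

Verification (pi * P):
  7/12*2/3 + 1/6*1/6 + 1/4*2/3 = 7/12 = pi_P  (ok)
  7/12*1/6 + 1/6*1/6 + 1/4*1/6 = 1/6 = pi_Q  (ok)
  7/12*1/6 + 1/6*2/3 + 1/4*1/6 = 1/4 = pi_R  (ok)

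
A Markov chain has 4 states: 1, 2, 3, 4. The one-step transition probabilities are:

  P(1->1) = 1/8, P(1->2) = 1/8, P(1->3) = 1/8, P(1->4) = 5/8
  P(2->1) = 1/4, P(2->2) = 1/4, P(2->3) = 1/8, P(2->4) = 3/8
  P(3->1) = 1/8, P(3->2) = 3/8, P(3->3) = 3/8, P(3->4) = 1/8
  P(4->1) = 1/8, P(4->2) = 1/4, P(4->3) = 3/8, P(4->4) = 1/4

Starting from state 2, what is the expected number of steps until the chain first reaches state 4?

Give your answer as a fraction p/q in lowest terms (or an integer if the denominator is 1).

Let h_i = expected steps to first reach 4 from state i.
Boundary: h_4 = 0.
First-step equations for the other states:
  h_1 = 1 + 1/8*h_1 + 1/8*h_2 + 1/8*h_3 + 5/8*h_4
  h_2 = 1 + 1/4*h_1 + 1/4*h_2 + 1/8*h_3 + 3/8*h_4
  h_3 = 1 + 1/8*h_1 + 3/8*h_2 + 3/8*h_3 + 1/8*h_4

Substituting h_4 = 0 and rearranging gives the linear system (I - Q) h = 1:
  [7/8, -1/8, -1/8] . (h_1, h_2, h_3) = 1
  [-1/4, 3/4, -1/8] . (h_1, h_2, h_3) = 1
  [-1/8, -3/8, 5/8] . (h_1, h_2, h_3) = 1

Solving yields:
  h_1 = 168/83
  h_2 = 216/83
  h_3 = 296/83

Starting state is 2, so the expected hitting time is h_2 = 216/83.

Answer: 216/83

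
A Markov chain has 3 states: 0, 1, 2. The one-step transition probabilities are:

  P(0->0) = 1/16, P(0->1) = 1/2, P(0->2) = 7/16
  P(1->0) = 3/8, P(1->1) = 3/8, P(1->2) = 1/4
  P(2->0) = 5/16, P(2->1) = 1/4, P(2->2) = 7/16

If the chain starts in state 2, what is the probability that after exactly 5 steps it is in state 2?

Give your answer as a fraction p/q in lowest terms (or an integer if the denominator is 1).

Answer: 12107/32768

Derivation:
Computing P^5 by repeated multiplication:
P^1 =
  0: [1/16, 1/2, 7/16]
  1: [3/8, 3/8, 1/4]
  2: [5/16, 1/4, 7/16]
P^2 =
  0: [21/64, 21/64, 11/32]
  1: [31/128, 25/64, 47/128]
  2: [1/4, 23/64, 25/64]
P^3 =
  0: [257/1024, 191/512, 385/1024]
  1: [283/1024, 23/64, 373/1024]
  2: [279/1024, 183/512, 379/1024]
P^4 =
  0: [2237/8192, 23/64, 3011/8192]
  1: [1089/4096, 1491/4096, 379/1024]
  2: [2185/8192, 743/2048, 3035/8192]
P^5 =
  0: [8739/32768, 11901/32768, 379/1024]
  1: [17615/65536, 11861/32768, 24199/65536]
  2: [4399/16384, 11863/32768, 12107/32768]

(P^5)[2 -> 2] = 12107/32768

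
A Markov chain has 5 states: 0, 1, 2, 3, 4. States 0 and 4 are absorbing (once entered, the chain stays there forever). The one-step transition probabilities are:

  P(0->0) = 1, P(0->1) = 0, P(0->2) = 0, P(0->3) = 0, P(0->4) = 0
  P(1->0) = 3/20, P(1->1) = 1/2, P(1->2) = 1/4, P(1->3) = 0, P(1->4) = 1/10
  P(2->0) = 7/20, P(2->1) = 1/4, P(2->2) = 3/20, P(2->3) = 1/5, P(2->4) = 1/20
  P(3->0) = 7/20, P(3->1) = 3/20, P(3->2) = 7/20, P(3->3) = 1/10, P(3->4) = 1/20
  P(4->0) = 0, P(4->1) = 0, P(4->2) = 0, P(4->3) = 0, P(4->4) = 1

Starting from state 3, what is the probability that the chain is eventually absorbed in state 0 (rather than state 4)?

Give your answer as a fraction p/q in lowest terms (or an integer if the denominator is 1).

Answer: 934/1135

Derivation:
Let a_i = P(absorbed in 0 | start in state i).
Boundary conditions: a_0 = 1, a_4 = 0.
For each transient state i, a_i = sum_j P(i->j) * a_j:
  a_1 = 3/20*a_0 + 1/2*a_1 + 1/4*a_2 + 0*a_3 + 1/10*a_4
  a_2 = 7/20*a_0 + 1/4*a_1 + 3/20*a_2 + 1/5*a_3 + 1/20*a_4
  a_3 = 7/20*a_0 + 3/20*a_1 + 7/20*a_2 + 1/10*a_3 + 1/20*a_4

Substituting a_0 = 1 and a_4 = 0, rearrange to (I - Q) a = r where r[i] = P(i -> 0):
  [1/2, -1/4, 0] . (a_1, a_2, a_3) = 3/20
  [-1/4, 17/20, -1/5] . (a_1, a_2, a_3) = 7/20
  [-3/20, -7/20, 9/10] . (a_1, a_2, a_3) = 7/20

Solving yields:
  a_1 = 802/1135
  a_2 = 923/1135
  a_3 = 934/1135

Starting state is 3, so the absorption probability is a_3 = 934/1135.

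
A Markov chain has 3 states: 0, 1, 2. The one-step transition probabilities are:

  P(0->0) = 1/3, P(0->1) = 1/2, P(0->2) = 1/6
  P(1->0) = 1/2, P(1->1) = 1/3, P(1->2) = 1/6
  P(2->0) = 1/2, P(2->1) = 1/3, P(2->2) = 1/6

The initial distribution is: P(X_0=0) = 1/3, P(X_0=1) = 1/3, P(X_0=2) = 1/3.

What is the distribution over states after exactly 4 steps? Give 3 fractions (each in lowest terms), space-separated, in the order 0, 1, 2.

Propagating the distribution step by step (d_{t+1} = d_t * P):
d_0 = (0=1/3, 1=1/3, 2=1/3)
  d_1[0] = 1/3*1/3 + 1/3*1/2 + 1/3*1/2 = 4/9
  d_1[1] = 1/3*1/2 + 1/3*1/3 + 1/3*1/3 = 7/18
  d_1[2] = 1/3*1/6 + 1/3*1/6 + 1/3*1/6 = 1/6
d_1 = (0=4/9, 1=7/18, 2=1/6)
  d_2[0] = 4/9*1/3 + 7/18*1/2 + 1/6*1/2 = 23/54
  d_2[1] = 4/9*1/2 + 7/18*1/3 + 1/6*1/3 = 11/27
  d_2[2] = 4/9*1/6 + 7/18*1/6 + 1/6*1/6 = 1/6
d_2 = (0=23/54, 1=11/27, 2=1/6)
  d_3[0] = 23/54*1/3 + 11/27*1/2 + 1/6*1/2 = 139/324
  d_3[1] = 23/54*1/2 + 11/27*1/3 + 1/6*1/3 = 131/324
  d_3[2] = 23/54*1/6 + 11/27*1/6 + 1/6*1/6 = 1/6
d_3 = (0=139/324, 1=131/324, 2=1/6)
  d_4[0] = 139/324*1/3 + 131/324*1/2 + 1/6*1/2 = 833/1944
  d_4[1] = 139/324*1/2 + 131/324*1/3 + 1/6*1/3 = 787/1944
  d_4[2] = 139/324*1/6 + 131/324*1/6 + 1/6*1/6 = 1/6
d_4 = (0=833/1944, 1=787/1944, 2=1/6)

Answer: 833/1944 787/1944 1/6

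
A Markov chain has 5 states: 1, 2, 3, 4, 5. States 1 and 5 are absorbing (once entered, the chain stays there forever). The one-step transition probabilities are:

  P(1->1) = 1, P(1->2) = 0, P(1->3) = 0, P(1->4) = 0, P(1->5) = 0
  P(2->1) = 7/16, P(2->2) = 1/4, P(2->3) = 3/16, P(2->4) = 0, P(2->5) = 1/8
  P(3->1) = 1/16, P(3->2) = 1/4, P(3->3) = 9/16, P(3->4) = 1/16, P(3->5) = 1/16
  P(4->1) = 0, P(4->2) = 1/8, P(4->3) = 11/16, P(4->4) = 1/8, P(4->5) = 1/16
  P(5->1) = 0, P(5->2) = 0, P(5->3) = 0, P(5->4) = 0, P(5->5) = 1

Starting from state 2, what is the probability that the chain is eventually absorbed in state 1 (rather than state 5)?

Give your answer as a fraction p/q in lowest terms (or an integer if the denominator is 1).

Answer: 217/290

Derivation:
Let a_i = P(absorbed in 1 | start in state i).
Boundary conditions: a_1 = 1, a_5 = 0.
For each transient state i, a_i = sum_j P(i->j) * a_j:
  a_2 = 7/16*a_1 + 1/4*a_2 + 3/16*a_3 + 0*a_4 + 1/8*a_5
  a_3 = 1/16*a_1 + 1/4*a_2 + 9/16*a_3 + 1/16*a_4 + 1/16*a_5
  a_4 = 0*a_1 + 1/8*a_2 + 11/16*a_3 + 1/8*a_4 + 1/16*a_5

Substituting a_1 = 1 and a_5 = 0, rearrange to (I - Q) a = r where r[i] = P(i -> 1):
  [3/4, -3/16, 0] . (a_2, a_3, a_4) = 7/16
  [-1/4, 7/16, -1/16] . (a_2, a_3, a_4) = 1/16
  [-1/8, -11/16, 7/8] . (a_2, a_3, a_4) = 0

Solving yields:
  a_2 = 217/290
  a_3 = 287/435
  a_4 = 272/435

Starting state is 2, so the absorption probability is a_2 = 217/290.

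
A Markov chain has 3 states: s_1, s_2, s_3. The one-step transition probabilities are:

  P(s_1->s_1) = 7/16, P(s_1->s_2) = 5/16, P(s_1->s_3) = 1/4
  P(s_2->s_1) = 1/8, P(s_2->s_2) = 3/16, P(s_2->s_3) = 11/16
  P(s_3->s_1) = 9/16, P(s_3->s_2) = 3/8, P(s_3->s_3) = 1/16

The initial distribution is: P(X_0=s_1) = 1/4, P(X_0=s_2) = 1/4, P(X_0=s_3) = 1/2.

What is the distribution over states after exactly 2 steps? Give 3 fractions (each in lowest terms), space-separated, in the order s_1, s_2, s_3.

Propagating the distribution step by step (d_{t+1} = d_t * P):
d_0 = (s_1=1/4, s_2=1/4, s_3=1/2)
  d_1[s_1] = 1/4*7/16 + 1/4*1/8 + 1/2*9/16 = 27/64
  d_1[s_2] = 1/4*5/16 + 1/4*3/16 + 1/2*3/8 = 5/16
  d_1[s_3] = 1/4*1/4 + 1/4*11/16 + 1/2*1/16 = 17/64
d_1 = (s_1=27/64, s_2=5/16, s_3=17/64)
  d_2[s_1] = 27/64*7/16 + 5/16*1/8 + 17/64*9/16 = 191/512
  d_2[s_2] = 27/64*5/16 + 5/16*3/16 + 17/64*3/8 = 297/1024
  d_2[s_3] = 27/64*1/4 + 5/16*11/16 + 17/64*1/16 = 345/1024
d_2 = (s_1=191/512, s_2=297/1024, s_3=345/1024)

Answer: 191/512 297/1024 345/1024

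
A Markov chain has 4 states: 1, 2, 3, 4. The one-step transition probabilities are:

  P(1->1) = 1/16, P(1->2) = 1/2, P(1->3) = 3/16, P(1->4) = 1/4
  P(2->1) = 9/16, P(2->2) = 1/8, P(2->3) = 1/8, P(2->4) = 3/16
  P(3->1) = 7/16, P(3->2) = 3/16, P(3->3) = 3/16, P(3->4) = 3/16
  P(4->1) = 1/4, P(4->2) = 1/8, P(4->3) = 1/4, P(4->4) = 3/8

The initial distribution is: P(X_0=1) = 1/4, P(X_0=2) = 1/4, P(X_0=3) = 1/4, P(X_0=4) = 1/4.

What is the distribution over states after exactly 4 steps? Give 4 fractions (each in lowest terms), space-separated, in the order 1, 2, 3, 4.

Answer: 79783/262144 66393/262144 24623/131072 33361/131072

Derivation:
Propagating the distribution step by step (d_{t+1} = d_t * P):
d_0 = (1=1/4, 2=1/4, 3=1/4, 4=1/4)
  d_1[1] = 1/4*1/16 + 1/4*9/16 + 1/4*7/16 + 1/4*1/4 = 21/64
  d_1[2] = 1/4*1/2 + 1/4*1/8 + 1/4*3/16 + 1/4*1/8 = 15/64
  d_1[3] = 1/4*3/16 + 1/4*1/8 + 1/4*3/16 + 1/4*1/4 = 3/16
  d_1[4] = 1/4*1/4 + 1/4*3/16 + 1/4*3/16 + 1/4*3/8 = 1/4
d_1 = (1=21/64, 2=15/64, 3=3/16, 4=1/4)
  d_2[1] = 21/64*1/16 + 15/64*9/16 + 3/16*7/16 + 1/4*1/4 = 19/64
  d_2[2] = 21/64*1/2 + 15/64*1/8 + 3/16*3/16 + 1/4*1/8 = 133/512
  d_2[3] = 21/64*3/16 + 15/64*1/8 + 3/16*3/16 + 1/4*1/4 = 193/1024
  d_2[4] = 21/64*1/4 + 15/64*3/16 + 3/16*3/16 + 1/4*3/8 = 261/1024
d_2 = (1=19/64, 2=133/512, 3=193/1024, 4=261/1024)
  d_3[1] = 19/64*1/16 + 133/512*9/16 + 193/1024*7/16 + 261/1024*1/4 = 5093/16384
  d_3[2] = 19/64*1/2 + 133/512*1/8 + 193/1024*3/16 + 261/1024*1/8 = 4065/16384
  d_3[3] = 19/64*3/16 + 133/512*1/8 + 193/1024*3/16 + 261/1024*1/4 = 3067/16384
  d_3[4] = 19/64*1/4 + 133/512*3/16 + 193/1024*3/16 + 261/1024*3/8 = 4159/16384
d_3 = (1=5093/16384, 2=4065/16384, 3=3067/16384, 4=4159/16384)
  d_4[1] = 5093/16384*1/16 + 4065/16384*9/16 + 3067/16384*7/16 + 4159/16384*1/4 = 79783/262144
  d_4[2] = 5093/16384*1/2 + 4065/16384*1/8 + 3067/16384*3/16 + 4159/16384*1/8 = 66393/262144
  d_4[3] = 5093/16384*3/16 + 4065/16384*1/8 + 3067/16384*3/16 + 4159/16384*1/4 = 24623/131072
  d_4[4] = 5093/16384*1/4 + 4065/16384*3/16 + 3067/16384*3/16 + 4159/16384*3/8 = 33361/131072
d_4 = (1=79783/262144, 2=66393/262144, 3=24623/131072, 4=33361/131072)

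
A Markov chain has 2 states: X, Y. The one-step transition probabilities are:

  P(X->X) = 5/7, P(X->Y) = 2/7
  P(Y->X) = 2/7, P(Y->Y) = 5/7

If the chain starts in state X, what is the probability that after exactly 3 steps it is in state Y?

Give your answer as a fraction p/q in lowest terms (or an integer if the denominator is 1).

Answer: 158/343

Derivation:
Computing P^3 by repeated multiplication:
P^1 =
  X: [5/7, 2/7]
  Y: [2/7, 5/7]
P^2 =
  X: [29/49, 20/49]
  Y: [20/49, 29/49]
P^3 =
  X: [185/343, 158/343]
  Y: [158/343, 185/343]

(P^3)[X -> Y] = 158/343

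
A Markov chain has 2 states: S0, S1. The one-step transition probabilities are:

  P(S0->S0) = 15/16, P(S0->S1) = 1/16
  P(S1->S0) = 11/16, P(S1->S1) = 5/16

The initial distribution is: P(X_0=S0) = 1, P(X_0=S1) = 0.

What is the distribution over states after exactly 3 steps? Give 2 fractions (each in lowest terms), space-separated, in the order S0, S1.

Answer: 235/256 21/256

Derivation:
Propagating the distribution step by step (d_{t+1} = d_t * P):
d_0 = (S0=1, S1=0)
  d_1[S0] = 1*15/16 + 0*11/16 = 15/16
  d_1[S1] = 1*1/16 + 0*5/16 = 1/16
d_1 = (S0=15/16, S1=1/16)
  d_2[S0] = 15/16*15/16 + 1/16*11/16 = 59/64
  d_2[S1] = 15/16*1/16 + 1/16*5/16 = 5/64
d_2 = (S0=59/64, S1=5/64)
  d_3[S0] = 59/64*15/16 + 5/64*11/16 = 235/256
  d_3[S1] = 59/64*1/16 + 5/64*5/16 = 21/256
d_3 = (S0=235/256, S1=21/256)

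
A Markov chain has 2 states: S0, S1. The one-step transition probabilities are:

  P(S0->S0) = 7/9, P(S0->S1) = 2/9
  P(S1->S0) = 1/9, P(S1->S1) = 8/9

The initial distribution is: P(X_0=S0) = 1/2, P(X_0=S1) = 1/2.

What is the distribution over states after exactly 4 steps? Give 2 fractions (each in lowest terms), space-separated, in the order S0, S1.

Answer: 89/243 154/243

Derivation:
Propagating the distribution step by step (d_{t+1} = d_t * P):
d_0 = (S0=1/2, S1=1/2)
  d_1[S0] = 1/2*7/9 + 1/2*1/9 = 4/9
  d_1[S1] = 1/2*2/9 + 1/2*8/9 = 5/9
d_1 = (S0=4/9, S1=5/9)
  d_2[S0] = 4/9*7/9 + 5/9*1/9 = 11/27
  d_2[S1] = 4/9*2/9 + 5/9*8/9 = 16/27
d_2 = (S0=11/27, S1=16/27)
  d_3[S0] = 11/27*7/9 + 16/27*1/9 = 31/81
  d_3[S1] = 11/27*2/9 + 16/27*8/9 = 50/81
d_3 = (S0=31/81, S1=50/81)
  d_4[S0] = 31/81*7/9 + 50/81*1/9 = 89/243
  d_4[S1] = 31/81*2/9 + 50/81*8/9 = 154/243
d_4 = (S0=89/243, S1=154/243)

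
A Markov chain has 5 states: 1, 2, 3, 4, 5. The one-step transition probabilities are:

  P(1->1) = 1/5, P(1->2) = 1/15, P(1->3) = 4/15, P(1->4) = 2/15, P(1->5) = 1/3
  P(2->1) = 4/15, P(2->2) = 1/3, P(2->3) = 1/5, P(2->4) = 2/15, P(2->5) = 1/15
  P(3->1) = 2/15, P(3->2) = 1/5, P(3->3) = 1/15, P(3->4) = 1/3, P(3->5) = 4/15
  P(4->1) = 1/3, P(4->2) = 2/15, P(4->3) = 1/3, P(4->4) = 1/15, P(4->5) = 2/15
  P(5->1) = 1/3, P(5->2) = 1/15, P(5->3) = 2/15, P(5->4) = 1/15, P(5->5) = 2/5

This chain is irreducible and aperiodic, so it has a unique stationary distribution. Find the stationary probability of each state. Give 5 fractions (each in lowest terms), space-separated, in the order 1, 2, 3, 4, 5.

Answer: 5401/21430 1191/8572 8237/42860 6171/42860 2339/8572

Derivation:
The stationary distribution satisfies pi = pi * P, i.e.:
  pi_1 = 1/5*pi_1 + 4/15*pi_2 + 2/15*pi_3 + 1/3*pi_4 + 1/3*pi_5
  pi_2 = 1/15*pi_1 + 1/3*pi_2 + 1/5*pi_3 + 2/15*pi_4 + 1/15*pi_5
  pi_3 = 4/15*pi_1 + 1/5*pi_2 + 1/15*pi_3 + 1/3*pi_4 + 2/15*pi_5
  pi_4 = 2/15*pi_1 + 2/15*pi_2 + 1/3*pi_3 + 1/15*pi_4 + 1/15*pi_5
  pi_5 = 1/3*pi_1 + 1/15*pi_2 + 4/15*pi_3 + 2/15*pi_4 + 2/5*pi_5
with normalization: pi_1 + pi_2 + pi_3 + pi_4 + pi_5 = 1.

Using the first 4 balance equations plus normalization, the linear system A*pi = b is:
  [-4/5, 4/15, 2/15, 1/3, 1/3] . pi = 0
  [1/15, -2/3, 1/5, 2/15, 1/15] . pi = 0
  [4/15, 1/5, -14/15, 1/3, 2/15] . pi = 0
  [2/15, 2/15, 1/3, -14/15, 1/15] . pi = 0
  [1, 1, 1, 1, 1] . pi = 1

Solving yields:
  pi_1 = 5401/21430
  pi_2 = 1191/8572
  pi_3 = 8237/42860
  pi_4 = 6171/42860
  pi_5 = 2339/8572

Verification (pi * P):
  5401/21430*1/5 + 1191/8572*4/15 + 8237/42860*2/15 + 6171/42860*1/3 + 2339/8572*1/3 = 5401/21430 = pi_1  (ok)
  5401/21430*1/15 + 1191/8572*1/3 + 8237/42860*1/5 + 6171/42860*2/15 + 2339/8572*1/15 = 1191/8572 = pi_2  (ok)
  5401/21430*4/15 + 1191/8572*1/5 + 8237/42860*1/15 + 6171/42860*1/3 + 2339/8572*2/15 = 8237/42860 = pi_3  (ok)
  5401/21430*2/15 + 1191/8572*2/15 + 8237/42860*1/3 + 6171/42860*1/15 + 2339/8572*1/15 = 6171/42860 = pi_4  (ok)
  5401/21430*1/3 + 1191/8572*1/15 + 8237/42860*4/15 + 6171/42860*2/15 + 2339/8572*2/5 = 2339/8572 = pi_5  (ok)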